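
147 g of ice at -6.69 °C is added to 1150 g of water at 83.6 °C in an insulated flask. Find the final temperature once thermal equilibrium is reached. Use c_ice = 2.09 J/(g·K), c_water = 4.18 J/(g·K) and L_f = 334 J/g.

T_f ≈ 64.7 °C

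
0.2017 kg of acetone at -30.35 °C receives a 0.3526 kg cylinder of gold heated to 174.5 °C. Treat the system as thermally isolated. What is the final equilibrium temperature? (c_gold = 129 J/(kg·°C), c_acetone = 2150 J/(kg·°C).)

Let T be the final temperature. ΣQ_i = 0:
0.3526·129·(T − 174.5) + 0.2017·2150·(T − (-30.35)) = 0
45.49(T − 174.5) + 433.65(T − (-30.35)) = 0
479.14 T = -5224.2
T = -5224.2 / 479.14 = -10.9 °C

T_f ≈ -10.9 °C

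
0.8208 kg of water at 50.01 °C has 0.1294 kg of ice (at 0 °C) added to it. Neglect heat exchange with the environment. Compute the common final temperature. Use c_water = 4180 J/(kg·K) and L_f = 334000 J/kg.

T_f ≈ 32.3 °C

Setting the total heat transfer to zero:
fusion: m_ice L_f = 0.1294×334000 = 43220
  meltwater 0→T: 0.1294×4180×T = 540.89 T
  water cools: 0.8208×4180×(T − 50.01) = 3430.9(T − 50.01)
3971.8 T = 171582 − 43220 = 128362
T ≈ 32.32 °C — above 0 °C, consistent with complete melting.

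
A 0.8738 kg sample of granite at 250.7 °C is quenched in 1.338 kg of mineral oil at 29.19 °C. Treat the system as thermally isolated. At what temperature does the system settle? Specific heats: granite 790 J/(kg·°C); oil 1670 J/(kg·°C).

Setting the total heat transfer to zero:
0.8738*790*(T − 250.7) + 1.338*1670*(T − 29.19) = 0
(690.3 + 2234.5) T = 690.3*250.7 + 2234.5*29.19
T = 238283/2924.8 ≈ 81.47 °C

T_f ≈ 81.5 °C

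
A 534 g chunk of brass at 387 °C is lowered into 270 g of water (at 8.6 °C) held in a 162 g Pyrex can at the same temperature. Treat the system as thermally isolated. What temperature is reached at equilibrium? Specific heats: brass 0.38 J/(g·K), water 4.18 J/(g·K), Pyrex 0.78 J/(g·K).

Setting the total heat transfer to zero:
534·0.38·(T − 387) + 270·4.18·(T − 8.6) + 162·0.78·(T − 8.6) = 0
1457.9 T = 89323
T ≈ 61.27 °C

T_f ≈ 61.3 °C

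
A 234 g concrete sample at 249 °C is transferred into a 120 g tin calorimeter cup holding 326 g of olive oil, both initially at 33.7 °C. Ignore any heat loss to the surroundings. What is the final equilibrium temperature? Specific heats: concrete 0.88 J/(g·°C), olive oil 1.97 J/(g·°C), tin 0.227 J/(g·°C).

Net heat exchanged in the isolated system is zero:
234*0.88*(T − 249) + 326*1.97*(T − 33.7) + 120*0.227*(T − 33.7) = 0
875.38 T = 73835
T = 73835 / 875.38 = 84.3 °C

T_f ≈ 84.3 °C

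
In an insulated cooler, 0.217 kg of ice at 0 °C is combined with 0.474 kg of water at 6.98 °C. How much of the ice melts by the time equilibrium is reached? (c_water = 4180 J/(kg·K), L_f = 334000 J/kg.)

m_melted ≈ 0.0414 kg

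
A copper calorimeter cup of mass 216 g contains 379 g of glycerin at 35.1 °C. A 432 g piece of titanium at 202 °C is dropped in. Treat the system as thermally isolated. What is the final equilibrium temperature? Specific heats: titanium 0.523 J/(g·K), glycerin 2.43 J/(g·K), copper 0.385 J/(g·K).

Energy conservation, ΣQ = 0:
432×0.523×(T − 202) + 379×2.43×(T − 35.1) + 216×0.385×(T − 35.1) = 0
225.94(T − 202) + 920.97(T − 35.1) + 83.16(T − 35.1) = 0
1230.1 T = 80884
T ≈ 65.76 °C

T_f ≈ 65.8 °C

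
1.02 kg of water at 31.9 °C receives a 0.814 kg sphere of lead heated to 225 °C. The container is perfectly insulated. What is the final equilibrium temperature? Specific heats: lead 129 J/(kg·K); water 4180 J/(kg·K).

T_f ≈ 36.5 °C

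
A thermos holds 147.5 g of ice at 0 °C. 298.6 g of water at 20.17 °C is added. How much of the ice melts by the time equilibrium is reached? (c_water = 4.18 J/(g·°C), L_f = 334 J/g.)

m_melted ≈ 75.4 g

Heat available from the water dropping to 0 °C: 298.6·4.18·20.17 = 25175 J.
To melt every bit of ice: 147.5·334 = 49265 J.
25175 J < 49265 J, so only part of the ice melts and the system sits at 0 °C.
Mass melted = 25175/334 ≈ 75.37 g.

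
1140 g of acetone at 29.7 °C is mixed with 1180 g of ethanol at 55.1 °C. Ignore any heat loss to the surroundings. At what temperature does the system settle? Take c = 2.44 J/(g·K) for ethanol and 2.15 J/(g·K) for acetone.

T_f ≈ 43.4 °C

T_f = Σ m_i c_i T_i / Σ m_i c_i:
T_f = (2879.2×55.1 + 2451×29.7) / (2879.2 + 2451)
    = 231439 / 5330.2 ≈ 43.42 °C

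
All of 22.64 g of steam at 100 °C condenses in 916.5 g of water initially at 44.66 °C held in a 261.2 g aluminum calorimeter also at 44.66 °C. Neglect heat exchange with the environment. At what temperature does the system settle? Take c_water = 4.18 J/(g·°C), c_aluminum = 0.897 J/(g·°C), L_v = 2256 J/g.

T_f ≈ 58.2 °C

Energy conservation, ΣQ = 0:
latent heat released on condensation: 22.64·2256 = 51076; condensed water 100 °C→T: 94.64(T − 100); water warms: 916.5·4.18·(T − 44.66) = 3831(T − 44.66); aluminum cup: 261.2·0.897·(T − 44.66) = 234.3(T − 44.66)
4159.9 T = 51076 + 9463.5 + 181555 = 242094
T ≈ 58.20 °C, under the boiling point, so the assumption holds.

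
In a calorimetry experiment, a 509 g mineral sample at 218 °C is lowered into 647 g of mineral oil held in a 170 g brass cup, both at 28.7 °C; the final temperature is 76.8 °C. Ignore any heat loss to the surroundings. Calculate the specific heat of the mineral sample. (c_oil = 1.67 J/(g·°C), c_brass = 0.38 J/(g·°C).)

c ≈ 0.766 J/(g·°C)

Conservation of energy gives ΣQ = 0:
509·c·(76.8 − 218) + 647·1.67·(76.8 − 28.7) + 170·0.38·(76.8 − 28.7) = 0
-71871 c = -55079
c = -55079/-71871 ≈ 0.7664 J/(g·°C)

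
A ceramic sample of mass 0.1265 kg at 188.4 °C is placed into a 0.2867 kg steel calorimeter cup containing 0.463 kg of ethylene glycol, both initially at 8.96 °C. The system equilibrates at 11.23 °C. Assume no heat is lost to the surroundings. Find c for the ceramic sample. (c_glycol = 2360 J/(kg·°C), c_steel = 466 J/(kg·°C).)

Conservation of energy gives ΣQ = 0:
0.1265·c·(11.23 − 188.4) + 0.463·2360·(11.23 − 8.96) + 0.2867·466·(11.23 − 8.96) = 0
-22.41 c = -2783.7
c = -2783.7/-22.41 ≈ 124.2 J/(kg·°C)

c ≈ 124 J/(kg·°C)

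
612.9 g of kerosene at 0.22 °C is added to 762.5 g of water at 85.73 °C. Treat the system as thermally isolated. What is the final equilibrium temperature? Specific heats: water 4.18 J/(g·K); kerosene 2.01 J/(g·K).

T_f ≈ 61.9 °C

T_f = Σ m_i c_i T_i / Σ m_i c_i:
T_f = (3187.2·85.73 + 1231.9·0.22) / (3187.2 + 1231.9)
    = 273514 / 4419.2 ≈ 61.89 °C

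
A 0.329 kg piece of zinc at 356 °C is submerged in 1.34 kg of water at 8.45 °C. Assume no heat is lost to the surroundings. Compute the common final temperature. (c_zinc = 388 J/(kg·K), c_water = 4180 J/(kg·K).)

Let T be the final temperature. ΣQ_i = 0:
0.329·388·(T − 356) + 1.34·4180·(T − 8.45) = 0
127.65(T − 356) + 5601.2(T − 8.45) = 0
(127.65 + 5601.2) T = 127.65·356 + 5601.2·8.45
T = 92774 / 5728.9 = 16.2 °C

T_f ≈ 16.2 °C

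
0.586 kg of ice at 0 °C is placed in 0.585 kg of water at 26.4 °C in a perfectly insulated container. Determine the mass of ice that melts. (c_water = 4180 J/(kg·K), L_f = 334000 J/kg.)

m_melted ≈ 0.193 kg

Water can give up m c ΔT = 0.585·4180·26.4 = 64556 J before reaching 0 °C.
Fully melting the ice requires m_ice L_f = 0.586·334000 = 195724 J.
That's not enough to melt it all — equilibrium is at 0 °C with ice remaining.
m_melt = 64556 / L_f = 0.1933 kg.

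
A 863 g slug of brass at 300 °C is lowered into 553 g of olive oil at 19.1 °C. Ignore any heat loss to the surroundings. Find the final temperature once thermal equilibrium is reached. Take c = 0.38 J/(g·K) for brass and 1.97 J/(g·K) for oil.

T_f ≈ 84.1 °C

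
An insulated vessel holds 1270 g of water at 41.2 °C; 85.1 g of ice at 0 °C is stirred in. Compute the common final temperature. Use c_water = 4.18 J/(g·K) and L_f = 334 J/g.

T_f ≈ 33.6 °C

Energy conservation, ΣQ = 0:
melt ice: 85.1·334 = 28423; warm the meltwater: 355.72 T; water: 5308.6(T − 41.2)
5664.3 T = 218714 − 28423 = 190291
T ≈ 33.59 °C — above 0 °C, consistent with complete melting.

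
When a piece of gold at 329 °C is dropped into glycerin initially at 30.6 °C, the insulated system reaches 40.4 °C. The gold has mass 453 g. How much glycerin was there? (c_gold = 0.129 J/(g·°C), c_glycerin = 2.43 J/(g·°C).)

Heat gained plus heat lost sum to zero:
453·0.129·(40.4 − 329) + m·2.43·(40.4 − 30.6) = 0
23.81 m = 16865
m = 16865/23.81 ≈ 708.2 g

m ≈ 708 g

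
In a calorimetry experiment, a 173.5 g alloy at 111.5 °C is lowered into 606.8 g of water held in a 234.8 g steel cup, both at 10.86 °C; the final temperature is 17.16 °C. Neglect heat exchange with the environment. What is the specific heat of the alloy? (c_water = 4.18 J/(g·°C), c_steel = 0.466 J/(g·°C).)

c ≈ 1.02 J/(g·°C)

Let T be the final temperature. ΣQ_i = 0:
173.5·c·(17.16 − 111.5) + 606.8·4.18·(17.16 − 10.86) + 234.8·0.466·(17.16 − 10.86) = 0
-16368 c = -16669
c = -16669/-16368 ≈ 1.018 J/(g·°C)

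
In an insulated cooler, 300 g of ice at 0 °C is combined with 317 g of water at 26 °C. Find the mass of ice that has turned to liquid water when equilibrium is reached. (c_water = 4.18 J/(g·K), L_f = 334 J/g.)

m_melted ≈ 103 g

Heat available from the water dropping to 0 °C: 317×4.18×26 = 34452 J.
Melting all 300 g of ice would need 300×334 = 100200 J.
Since 34452 < 100200 J, not all the ice melts; equilibrium is at 0 °C.
m_melted×334 = 34452  ⇒  m_melted ≈ 103.1 g.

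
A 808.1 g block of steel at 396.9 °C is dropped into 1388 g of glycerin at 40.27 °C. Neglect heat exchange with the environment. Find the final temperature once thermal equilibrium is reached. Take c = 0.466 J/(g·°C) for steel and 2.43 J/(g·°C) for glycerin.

T_f ≈ 76.1 °C

Conservation of energy gives ΣQ = 0:
808.1·0.466·(T − 396.9) + 1388·2.43·(T − 40.27) = 0
(376.57 + 3372.8) T = 376.57·396.9 + 3372.8·40.27
T = 285287/3749.4 ≈ 76.09 °C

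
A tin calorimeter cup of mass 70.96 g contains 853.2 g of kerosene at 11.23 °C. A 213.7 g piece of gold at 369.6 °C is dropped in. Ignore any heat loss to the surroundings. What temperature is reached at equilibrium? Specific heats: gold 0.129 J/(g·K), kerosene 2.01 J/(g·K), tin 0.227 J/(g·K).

T_f ≈ 16.8 °C

Let T be the final temperature. ΣQ_i = 0:
213.7*0.129*(T − 369.6) + 853.2*2.01*(T − 11.23) + 70.96*0.227*(T − 11.23) = 0
(27.57 + 1714.9 + 16.11) T = 27.57*369.6 + 1714.9*11.23 + 16.11*11.23
T = 29628/1758.6 ≈ 16.85 °C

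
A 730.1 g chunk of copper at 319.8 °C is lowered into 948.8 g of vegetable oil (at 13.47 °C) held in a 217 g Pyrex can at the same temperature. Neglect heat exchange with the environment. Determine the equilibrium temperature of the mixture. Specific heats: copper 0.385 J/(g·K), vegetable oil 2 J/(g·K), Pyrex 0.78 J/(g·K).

Let T be the final temperature. ΣQ_i = 0:
730.1*0.385*(T − 319.8) + 948.8*2*(T − 13.47) + 217*0.78*(T − 13.47) = 0
281.09(T − 319.8) + 1897.6(T − 13.47) + 169.26(T − 13.47) = 0
(281.09 + 1897.6 + 169.26) T = 281.09*319.8 + 1897.6*13.47 + 169.26*13.47
T = 117733 / 2347.9 = 50.1 °C

T_f ≈ 50.1 °C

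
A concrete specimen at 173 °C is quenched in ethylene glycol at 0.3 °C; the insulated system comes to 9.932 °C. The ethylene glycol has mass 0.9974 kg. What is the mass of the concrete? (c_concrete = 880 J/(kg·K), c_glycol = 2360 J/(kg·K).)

Let T be the final temperature. ΣQ_i = 0:
m×880×(9.932 − 173) + 0.9974×2360×(9.932 − 0.3) = 0
-143500 m = -22672
m = -22672/-143500 ≈ 0.158 kg

m ≈ 0.158 kg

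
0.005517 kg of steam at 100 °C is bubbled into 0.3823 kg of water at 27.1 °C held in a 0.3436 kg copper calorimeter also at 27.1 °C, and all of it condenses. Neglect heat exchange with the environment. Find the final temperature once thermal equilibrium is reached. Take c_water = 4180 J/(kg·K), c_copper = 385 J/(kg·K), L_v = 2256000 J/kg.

Conservation of energy gives ΣQ = 0:
condense steam: −0.005517·2256000 = −12446; condensate cools 100→T: 0.005517·4180·(T − 100) = 23.06(T − 100); original water: 1598(T − 27.1); cup: 132.29(T − 27.1)
1753.4 T = 12446 + 2306.1 + 46891 = 61644
T ≈ 35.16 °C — below 100 °C, confirming all the steam condensed.

T_f ≈ 35.2 °C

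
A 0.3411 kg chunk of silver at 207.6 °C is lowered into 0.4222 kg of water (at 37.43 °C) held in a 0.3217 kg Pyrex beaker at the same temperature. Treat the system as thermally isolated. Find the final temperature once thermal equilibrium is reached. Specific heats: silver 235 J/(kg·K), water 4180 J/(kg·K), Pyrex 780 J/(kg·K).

Net heat exchanged in the isolated system is zero:
0.3411*235*(T − 207.6) + 0.4222*4180*(T − 37.43) + 0.3217*780*(T − 37.43) = 0
(80.16 + 1764.8 + 250.93) T = 80.16*207.6 + 1764.8*37.43 + 250.93*37.43
T ≈ 43.94 °C

T_f ≈ 43.9 °C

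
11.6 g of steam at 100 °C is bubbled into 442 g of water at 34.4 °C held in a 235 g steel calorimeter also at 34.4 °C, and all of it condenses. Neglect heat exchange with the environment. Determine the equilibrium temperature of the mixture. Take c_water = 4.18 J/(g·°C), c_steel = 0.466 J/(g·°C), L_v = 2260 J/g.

Conservation of energy gives ΣQ = 0:
condense steam: −11.6·2260 = −26216; condensate cools 100→T: 11.6·4.18·(T − 100) = 48.49(T − 100); original water: 1847.6(T − 34.4); steel cup: 235·0.466·(T − 34.4) = 109.51(T − 34.4)
2005.6 T = 26216 + 4848.8 + 67323 = 98388
T ≈ 49.06 °C, under the boiling point, so the assumption holds.

T_f ≈ 49.1 °C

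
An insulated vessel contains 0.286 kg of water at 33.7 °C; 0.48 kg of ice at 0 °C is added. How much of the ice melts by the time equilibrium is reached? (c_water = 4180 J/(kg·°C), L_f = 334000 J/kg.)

m_melted ≈ 0.121 kg

Cooling the water to 0 °C releases 0.286·4180·33.7 = 40288 J.
Fully melting the ice requires m_ice L_f = 0.48·334000 = 160320 J.
40288 J < 160320 J, so only part of the ice melts and the system sits at 0 °C.
m_melted·334000 = 40288  ⇒  m_melted ≈ 0.1206 kg.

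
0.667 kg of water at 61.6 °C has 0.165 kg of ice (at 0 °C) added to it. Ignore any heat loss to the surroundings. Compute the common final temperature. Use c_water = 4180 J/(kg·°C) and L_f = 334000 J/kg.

T_f ≈ 33.5 °C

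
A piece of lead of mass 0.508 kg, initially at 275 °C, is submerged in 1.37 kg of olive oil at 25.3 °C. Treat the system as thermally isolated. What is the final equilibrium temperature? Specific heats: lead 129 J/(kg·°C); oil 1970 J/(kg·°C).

|Q_lead| = |Q_oil|:
0.508×129×(275 − T) = 1.37×1970×(T − 25.3)
65.53(275 − T) = 2698.9(T − 25.3)
2764.4 T = 86303  ⇒  T ≈ 31.22 °C

T_f ≈ 31.2 °C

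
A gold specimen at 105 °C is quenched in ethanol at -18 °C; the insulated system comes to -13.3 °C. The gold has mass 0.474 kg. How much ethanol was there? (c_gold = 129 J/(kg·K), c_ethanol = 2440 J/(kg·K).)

|Q_gold| = |Q_ethanol|:
0.474·129·(105 − -13.3) = m·2440·(-13.3 − (-18))
11468 m = 7233.6  ⇒  m ≈ 0.6308 kg

m ≈ 0.631 kg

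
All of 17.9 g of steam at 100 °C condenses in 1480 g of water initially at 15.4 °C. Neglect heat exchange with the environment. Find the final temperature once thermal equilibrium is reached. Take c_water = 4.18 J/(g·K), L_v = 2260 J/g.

T_f ≈ 22.9 °C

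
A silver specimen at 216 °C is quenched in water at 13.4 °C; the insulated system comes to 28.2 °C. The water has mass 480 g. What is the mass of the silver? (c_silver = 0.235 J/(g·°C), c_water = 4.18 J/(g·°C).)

m ≈ 673 g

Setting the total heat transfer to zero:
m×0.235×(28.2 − 216) + 480×4.18×(28.2 − 13.4) = 0
-44.13 m = -29695
m = -29695/-44.13 ≈ 672.8 g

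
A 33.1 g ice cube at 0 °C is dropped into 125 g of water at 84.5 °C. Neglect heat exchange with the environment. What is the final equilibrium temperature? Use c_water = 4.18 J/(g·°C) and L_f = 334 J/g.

T_f ≈ 50.1 °C

Taking heat into each body as positive, Σ m c ΔT = 0:
latent heat to melt: 33.1·334 = 11055
  meltwater 0→T: 33.1·4.18·T = 138.36 T
  water: 522.5(T − 84.5)
660.86 T = 44151 − 11055 = 33096
T ≈ 50.08 °C — above 0 °C, consistent with complete melting.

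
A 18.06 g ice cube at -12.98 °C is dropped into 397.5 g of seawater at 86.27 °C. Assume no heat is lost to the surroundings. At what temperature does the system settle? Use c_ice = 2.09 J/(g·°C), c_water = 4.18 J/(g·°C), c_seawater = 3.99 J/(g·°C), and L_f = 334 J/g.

T_f ≈ 78.4 °C

Conservation of energy gives ΣQ = 0:
ice -12.98→0 °C: 18.06·2.09·12.98 = 489.94; melt ice: 18.06·334 = 6032; warm the meltwater: 75.49 T; seawater cools: 397.5·3.99·(T − 86.27) = 1586(T − 86.27)
1661.5 T = 136826 − 6522 = 130304
T ≈ 78.43 °C — above 0 °C, consistent with complete melting.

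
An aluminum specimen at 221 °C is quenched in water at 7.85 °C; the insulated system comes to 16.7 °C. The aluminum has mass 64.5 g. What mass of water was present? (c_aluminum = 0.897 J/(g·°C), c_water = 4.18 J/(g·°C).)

m ≈ 320 g

Taking heat into each body as positive, Σ m c ΔT = 0:
64.5×0.897×(16.7 − 221) + m×4.18×(16.7 − 7.85) = 0
36.99 m = 11820
m = 11820/36.99 ≈ 319.5 g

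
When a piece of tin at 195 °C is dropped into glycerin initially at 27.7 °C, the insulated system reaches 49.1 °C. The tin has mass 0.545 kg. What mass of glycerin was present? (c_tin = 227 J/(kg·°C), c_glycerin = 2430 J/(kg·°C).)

m ≈ 0.347 kg

Net heat exchanged in the isolated system is zero:
0.545·227·(49.1 − 195) + m·2430·(49.1 − 27.7) = 0
52002 m = 18050
m = 18050/52002 ≈ 0.3471 kg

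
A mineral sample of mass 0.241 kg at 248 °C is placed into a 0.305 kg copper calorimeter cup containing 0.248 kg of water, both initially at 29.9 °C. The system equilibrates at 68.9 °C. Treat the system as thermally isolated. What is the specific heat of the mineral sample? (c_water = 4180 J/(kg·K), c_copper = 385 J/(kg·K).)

c ≈ 1040 J/(kg·K)

Conservation of energy gives ΣQ = 0:
0.241×c×(68.9 − 248) + 0.248×4180×(68.9 − 29.9) + 0.305×385×(68.9 − 29.9) = 0
-43.16 c = -45009
c = -45009/-43.16 ≈ 1043 J/(kg·K)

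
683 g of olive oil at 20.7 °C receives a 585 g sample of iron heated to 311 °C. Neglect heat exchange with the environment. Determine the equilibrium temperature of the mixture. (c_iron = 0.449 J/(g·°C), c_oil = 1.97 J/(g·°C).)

Conservation of energy gives ΣQ = 0:
585·0.449·(T − 311) + 683·1.97·(T − 20.7) = 0
1608.2 T = 109541
T = 109541 / 1608.2 = 68.1 °C

T_f ≈ 68.1 °C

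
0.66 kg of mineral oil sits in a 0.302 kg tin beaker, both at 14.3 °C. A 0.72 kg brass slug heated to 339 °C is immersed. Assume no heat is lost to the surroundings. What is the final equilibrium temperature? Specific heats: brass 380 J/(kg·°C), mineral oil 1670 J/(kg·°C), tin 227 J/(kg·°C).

Taking heat into each body as positive, Σ m c ΔT = 0:
0.72×380×(T − 339) + 0.66×1670×(T − 14.3) + 0.302×227×(T − 14.3) = 0
273.6(T − 339) + 1102.2(T − 14.3) + 68.55(T − 14.3) = 0
1444.4 T = 109492
T = 109492/1444.4 ≈ 75.81 °C

T_f ≈ 75.8 °C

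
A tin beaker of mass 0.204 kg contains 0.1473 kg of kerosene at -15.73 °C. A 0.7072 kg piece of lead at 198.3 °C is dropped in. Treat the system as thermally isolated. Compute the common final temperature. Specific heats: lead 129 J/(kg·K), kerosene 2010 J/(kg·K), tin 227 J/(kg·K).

T_f is the heat-capacity-weighted average of the initial temperatures:
T_f = (91.23·198.3 + 296.07·(-15.73) + 46.31·(-15.73)) / (91.23 + 296.07 + 46.31)
    = 12705 / 433.61 ≈ 29.30 °C

T_f ≈ 29.3 °C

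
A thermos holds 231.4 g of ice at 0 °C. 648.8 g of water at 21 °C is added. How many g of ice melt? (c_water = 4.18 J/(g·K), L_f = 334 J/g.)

Cooling the water to 0 °C releases 648.8·4.18·21 = 56952 J.
Fully melting the ice requires m_ice L_f = 231.4·334 = 77288 J.
That's not enough to melt it all — equilibrium is at 0 °C with ice remaining.
m_melted·334 = 56952  ⇒  m_melted ≈ 170.5 g.

m_melted ≈ 171 g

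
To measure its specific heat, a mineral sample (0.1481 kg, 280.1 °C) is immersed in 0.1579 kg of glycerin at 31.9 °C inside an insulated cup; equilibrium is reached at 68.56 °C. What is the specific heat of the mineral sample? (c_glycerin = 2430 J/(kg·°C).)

c ≈ 449 J/(kg·°C)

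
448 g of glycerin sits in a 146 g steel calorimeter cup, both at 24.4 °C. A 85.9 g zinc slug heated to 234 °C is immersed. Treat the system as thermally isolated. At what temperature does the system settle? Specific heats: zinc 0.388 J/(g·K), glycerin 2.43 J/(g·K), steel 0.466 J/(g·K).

T_f ≈ 30.3 °C

With ΣQ=0 the equilibrium temperature is the m·c-weighted mean:
T_f = (33.33·234 + 1088.6·24.4 + 68.04·24.4) / (33.33 + 1088.6 + 68.04)
    = 36022 / 1190 ≈ 30.27 °C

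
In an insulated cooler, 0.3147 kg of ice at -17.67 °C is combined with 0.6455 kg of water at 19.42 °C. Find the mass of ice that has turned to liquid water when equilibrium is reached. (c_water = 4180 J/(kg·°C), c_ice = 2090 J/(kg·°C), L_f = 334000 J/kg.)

m_melted ≈ 0.122 kg

Water can give up m c ΔT = 0.6455·4180·19.42 = 52399 J before reaching 0 °C.
Of that, 0.3147·2090·17.67 = 11622 J goes to bring the ice to 0 °C, leaving 40777 J.
Fully melting the ice requires m_ice L_f = 0.3147·334000 = 105110 J.
40777 J < 105110 J, so only part of the ice melts and the system sits at 0 °C.
m_melted·334000 = 40777  ⇒  m_melted ≈ 0.1221 kg.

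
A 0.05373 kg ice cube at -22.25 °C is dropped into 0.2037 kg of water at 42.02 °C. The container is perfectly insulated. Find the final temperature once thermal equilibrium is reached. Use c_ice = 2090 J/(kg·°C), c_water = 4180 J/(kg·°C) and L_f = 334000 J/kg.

T_f ≈ 14.3 °C

Conservation of energy gives ΣQ = 0:
warm ice to 0 °C: 0.05373·2090·(0 − (-22.25)) = 2498.6
  fusion: m_ice L_f = 0.05373·334000 = 17946
  meltwater 0→T: 0.05373·4180·T = 224.59 T
  water cools: 0.2037·4180·(T − 42.02) = 851.47(T − 42.02)
1076.1 T = 35779 − 20444 = 15334
T ≈ 14.25 °C — above 0 °C, consistent with complete melting.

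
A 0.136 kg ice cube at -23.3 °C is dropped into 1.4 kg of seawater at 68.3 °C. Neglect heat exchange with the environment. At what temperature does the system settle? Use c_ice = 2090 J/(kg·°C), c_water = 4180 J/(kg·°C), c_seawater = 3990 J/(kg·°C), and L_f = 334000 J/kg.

Energy balance with sensible and latent terms:
warm ice to 0 °C: 0.136·2090·(0 − (-23.3)) = 6622.8
  melt ice: 0.136·334000 = 45424
  warm the meltwater: 568.48 T
  seawater: 5586(T − 68.3)
6154.5 T = 381524 − 52047 = 329477
T ≈ 53.53 °C. Since T > 0 °C, the all-ice-melts assumption holds.

T_f ≈ 53.5 °C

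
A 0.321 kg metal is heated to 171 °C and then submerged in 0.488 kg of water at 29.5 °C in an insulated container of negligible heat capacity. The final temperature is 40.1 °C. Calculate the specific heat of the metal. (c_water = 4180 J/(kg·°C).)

Heat lost by the metal = heat gained by the water:
0.321×c×(171 − 40.1) = 0.488×4180×(40.1 − 29.5)
42.02 c = 21622  ⇒  c ≈ 514.6 J/(kg·°C)

c ≈ 515 J/(kg·°C)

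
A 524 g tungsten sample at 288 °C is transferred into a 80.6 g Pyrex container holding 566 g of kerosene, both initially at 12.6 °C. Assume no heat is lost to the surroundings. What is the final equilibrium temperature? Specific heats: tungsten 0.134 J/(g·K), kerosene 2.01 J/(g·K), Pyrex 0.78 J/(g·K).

With ΣQ=0 the equilibrium temperature is the m·c-weighted mean:
T_f = (70.22*288 + 1137.7*12.6 + 62.87*12.6) / (70.22 + 1137.7 + 62.87)
    = 35349 / 1270.7 ≈ 27.82 °C

T_f ≈ 27.8 °C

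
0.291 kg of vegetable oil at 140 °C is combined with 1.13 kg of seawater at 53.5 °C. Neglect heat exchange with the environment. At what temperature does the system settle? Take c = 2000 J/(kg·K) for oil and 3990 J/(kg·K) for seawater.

T_f ≈ 63.4 °C

Heat lost by the oil equals heat gained by the seawater:
0.291*2000*(140 − T) = 1.13*3990*(T − 53.5)
582(140 − T) = 4508.7(T − 53.5)
5090.7 T = 322695  ⇒  T ≈ 63.39 °C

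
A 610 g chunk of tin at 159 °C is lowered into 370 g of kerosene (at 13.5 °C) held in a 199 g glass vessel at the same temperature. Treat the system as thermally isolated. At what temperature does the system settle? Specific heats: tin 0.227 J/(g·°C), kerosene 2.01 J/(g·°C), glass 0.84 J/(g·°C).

T_f ≈ 32.7 °C

T_f is the heat-capacity-weighted average of the initial temperatures:
T_f = (138.47×159 + 743.7×13.5 + 167.16×13.5) / (138.47 + 743.7 + 167.16)
    = 34313 / 1049.3 ≈ 32.70 °C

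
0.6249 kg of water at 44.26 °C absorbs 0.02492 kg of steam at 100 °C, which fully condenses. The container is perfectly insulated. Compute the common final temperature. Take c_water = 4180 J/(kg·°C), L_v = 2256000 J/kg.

Let T be the final temperature. ΣQ_i = 0:
latent heat released on condensation: 0.02492·2256000 = 56220
  condensate cools 100→T: 0.02492·4180·(T − 100) = 104.17(T − 100)
  water warms: 0.6249·4180·(T − 44.26) = 2612.1(T − 44.26)
2716.2 T = 56220 + 10417 + 115611 = 182247
T ≈ 67.10 °C, under the boiling point, so the assumption holds.

T_f ≈ 67.1 °C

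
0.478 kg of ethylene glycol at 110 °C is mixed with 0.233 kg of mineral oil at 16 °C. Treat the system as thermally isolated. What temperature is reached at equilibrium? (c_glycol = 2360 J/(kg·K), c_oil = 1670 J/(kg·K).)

Energy conservation, ΣQ = 0:
0.478×2360×(T − 110) + 0.233×1670×(T − 16) = 0
(1128.1 + 389.11) T = 1128.1×110 + 389.11×16
T = 130315/1517.2 ≈ 85.89 °C

T_f ≈ 85.9 °C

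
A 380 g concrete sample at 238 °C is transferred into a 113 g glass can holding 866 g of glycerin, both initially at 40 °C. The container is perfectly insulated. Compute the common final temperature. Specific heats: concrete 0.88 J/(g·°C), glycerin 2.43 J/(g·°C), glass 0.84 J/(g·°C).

T_f ≈ 66.1 °C

T_f = Σ m_i c_i T_i / Σ m_i c_i:
T_f = (334.4×238 + 2104.4×40 + 94.92×40) / (334.4 + 2104.4 + 94.92)
    = 167559 / 2533.7 ≈ 66.13 °C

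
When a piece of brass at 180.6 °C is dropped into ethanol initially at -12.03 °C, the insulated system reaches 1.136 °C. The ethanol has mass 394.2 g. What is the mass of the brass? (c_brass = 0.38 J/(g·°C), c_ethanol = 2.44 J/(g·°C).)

m ≈ 186 g

Heat gained plus heat lost sum to zero:
m·0.38·(1.136 − 180.6) + 394.2·2.44·(1.136 − (-12.03)) = 0
-68.2 m = -12664
m = -12664/-68.2 ≈ 185.7 g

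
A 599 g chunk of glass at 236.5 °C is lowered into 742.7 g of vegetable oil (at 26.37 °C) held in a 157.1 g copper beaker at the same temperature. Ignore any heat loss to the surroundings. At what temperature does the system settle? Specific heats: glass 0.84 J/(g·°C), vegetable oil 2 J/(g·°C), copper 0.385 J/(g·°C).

T_f ≈ 78.0 °C

Energy conservation, ΣQ = 0:
599·0.84·(T − 236.5) + 742.7·2·(T − 26.37) + 157.1·0.385·(T − 26.37) = 0
2049 T = 159762
T = 159762 / 2049 = 78 °C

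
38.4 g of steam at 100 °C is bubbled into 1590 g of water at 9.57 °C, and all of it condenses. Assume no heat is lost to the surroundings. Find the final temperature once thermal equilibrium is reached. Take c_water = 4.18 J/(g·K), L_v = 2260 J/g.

T_f ≈ 24.5 °C

Taking heat into each body as positive, Σ m c ΔT = 0:
latent heat released on condensation: 38.4×2260 = 86784
  condensed water 100 °C→T: 160.51(T − 100)
  original water: 6646.2(T − 9.57)
6806.7 T = 86784 + 16051 + 63604 = 166439
T ≈ 24.45 °C, under the boiling point, so the assumption holds.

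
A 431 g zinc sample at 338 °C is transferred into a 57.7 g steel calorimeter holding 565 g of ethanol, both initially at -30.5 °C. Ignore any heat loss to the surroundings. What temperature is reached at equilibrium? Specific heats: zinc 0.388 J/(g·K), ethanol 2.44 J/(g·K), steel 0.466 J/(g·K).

T_f ≈ 8.7 °C

T_f = Σ m_i c_i T_i / Σ m_i c_i:
T_f = (167.23*338 + 1378.6*(-30.5) + 26.89*(-30.5)) / (167.23 + 1378.6 + 26.89)
    = 13656 / 1572.7 ≈ 8.68 °C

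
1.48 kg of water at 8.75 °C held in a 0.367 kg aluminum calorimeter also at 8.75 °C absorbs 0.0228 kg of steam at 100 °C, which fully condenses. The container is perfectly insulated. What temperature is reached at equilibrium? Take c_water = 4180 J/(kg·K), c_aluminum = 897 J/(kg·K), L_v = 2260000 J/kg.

T_f ≈ 17.9 °C

Heat gained plus heat lost sum to zero:
steam→water at 100 °C releases m L_v = 0.0228×2260000 = 51528; condensed water 100 °C→T: 95.3(T − 100); water warms: 1.48×4180×(T − 8.75) = 6186.4(T − 8.75); aluminum cup: 0.367×897×(T − 8.75) = 329.2(T − 8.75)
6610.9 T = 51528 + 9530.4 + 57011 = 118070
T ≈ 17.86 °C (< 100 °C, so full condensation is consistent).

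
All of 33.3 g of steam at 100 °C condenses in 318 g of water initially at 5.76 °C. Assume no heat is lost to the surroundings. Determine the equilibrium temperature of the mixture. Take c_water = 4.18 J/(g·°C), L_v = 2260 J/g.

Setting the total heat transfer to zero:
latent heat released on condensation: 33.3·2260 = 75258; condensed water 100 °C→T: 139.19(T − 100); water warms: 318·4.18·(T − 5.76) = 1329.2(T − 5.76)
1468.4 T = 75258 + 13919 + 7656.4 = 96834
T ≈ 65.94 °C — below 100 °C, confirming all the steam condensed.

T_f ≈ 65.9 °C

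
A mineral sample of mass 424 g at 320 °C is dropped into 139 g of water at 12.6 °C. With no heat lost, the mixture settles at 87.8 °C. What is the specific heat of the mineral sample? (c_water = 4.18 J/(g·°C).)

Taking heat into each body as positive, Σ m c ΔT = 0:
424×c×(87.8 − 320) + 139×4.18×(87.8 − 12.6) = 0
-98453 c = -43693
c = -43693/-98453 ≈ 0.4438 J/(g·°C)

c ≈ 0.444 J/(g·°C)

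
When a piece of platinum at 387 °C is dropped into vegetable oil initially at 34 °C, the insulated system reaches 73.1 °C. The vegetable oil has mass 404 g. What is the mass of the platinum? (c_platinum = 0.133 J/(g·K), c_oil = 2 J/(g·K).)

Heat lost by the platinum = heat gained by the oil:
m×0.133×(387 − 73.1) = 404×2×(73.1 − 34)
41.75 m = 31593  ⇒  m ≈ 756.7 g

m ≈ 757 g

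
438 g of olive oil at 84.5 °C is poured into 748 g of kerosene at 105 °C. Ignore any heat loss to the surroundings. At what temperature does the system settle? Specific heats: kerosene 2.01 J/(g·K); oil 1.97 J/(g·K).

T_f ≈ 97.5 °C

T_f = Σ m_i c_i T_i / Σ m_i c_i:
T_f = (1503.5*105 + 862.86*84.5) / (1503.5 + 862.86)
    = 230777 / 2366.3 ≈ 97.52 °C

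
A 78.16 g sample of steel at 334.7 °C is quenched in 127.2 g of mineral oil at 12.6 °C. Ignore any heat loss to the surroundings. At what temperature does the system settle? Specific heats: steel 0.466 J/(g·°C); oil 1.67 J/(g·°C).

Conservation of energy gives ΣQ = 0:
78.16*0.466*(T − 334.7) + 127.2*1.67*(T − 12.6) = 0
248.85 T = 14867
T = 14867/248.85 ≈ 59.74 °C

T_f ≈ 59.7 °C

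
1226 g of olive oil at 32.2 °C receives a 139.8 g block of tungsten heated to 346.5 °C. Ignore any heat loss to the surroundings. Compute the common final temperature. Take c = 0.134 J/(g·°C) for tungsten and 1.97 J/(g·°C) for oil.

Heat lost by the tungsten equals heat gained by the oil:
139.8*0.134*(346.5 − T) = 1226*1.97*(T − 32.2)
18.73(346.5 − T) = 2415.2(T − 32.2)
2434 T = 84261  ⇒  T ≈ 34.62 °C

T_f ≈ 34.6 °C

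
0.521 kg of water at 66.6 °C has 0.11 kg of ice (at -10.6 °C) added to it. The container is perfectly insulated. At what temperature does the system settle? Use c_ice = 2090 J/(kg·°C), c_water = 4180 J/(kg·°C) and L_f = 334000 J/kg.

T_f ≈ 40.1 °C

Taking heat into each body as positive, Σ m c ΔT = 0:
warm ice to 0 °C: 0.11·2090·(0 − (-10.6)) = 2436.9; latent heat to melt: 0.11·334000 = 36740; meltwater 0→T: 0.11·4180·T = 459.8 T; water cools: 0.521·4180·(T − 66.6) = 2177.8(T − 66.6)
2637.6 T = 145040 − 39177 = 105863
T ≈ 40.14 °C — above 0 °C, consistent with complete melting.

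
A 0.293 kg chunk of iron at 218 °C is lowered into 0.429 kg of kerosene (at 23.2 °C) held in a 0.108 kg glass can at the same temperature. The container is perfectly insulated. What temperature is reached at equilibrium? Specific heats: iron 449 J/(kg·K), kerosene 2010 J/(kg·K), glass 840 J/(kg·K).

T_f ≈ 46.8 °C

Heat gained plus heat lost sum to zero:
0.293·449·(T − 218) + 0.429·2010·(T − 23.2) + 0.108·840·(T − 23.2) = 0
131.56(T − 218) + 862.29(T − 23.2) + 90.72(T − 23.2) = 0
1084.6 T = 50789
T = 50789 / 1084.6 = 46.8 °C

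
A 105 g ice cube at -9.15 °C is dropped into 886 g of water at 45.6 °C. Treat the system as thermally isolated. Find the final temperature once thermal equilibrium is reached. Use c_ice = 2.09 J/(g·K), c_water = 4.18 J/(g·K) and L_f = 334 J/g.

T_f ≈ 31.8 °C

Taking heat into each body as positive, Σ m c ΔT = 0:
warm ice to 0 °C: 105×2.09×(0 − (-9.15)) = 2008; fusion: m_ice L_f = 105×334 = 35070; meltwater 0→T: 105×4.18×T = 438.9 T; water cools: 886×4.18×(T − 45.6) = 3703.5(T − 45.6)
4142.4 T = 168879 − 37078 = 131801
T ≈ 31.82 °C. Since T > 0 °C, the all-ice-melts assumption holds.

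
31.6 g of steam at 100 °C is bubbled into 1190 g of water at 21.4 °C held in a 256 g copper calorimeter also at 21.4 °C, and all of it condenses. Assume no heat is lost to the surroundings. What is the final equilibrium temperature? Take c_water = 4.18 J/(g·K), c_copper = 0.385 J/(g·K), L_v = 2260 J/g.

T_f ≈ 37.1 °C

Setting the total heat transfer to zero:
condense steam: −31.6·2260 = −71416; condensed water 100 °C→T: 132.09(T − 100); water warms: 1190·4.18·(T − 21.4) = 4974.2(T − 21.4); copper cup: 256·0.385·(T − 21.4) = 98.56(T − 21.4)
5204.8 T = 71416 + 13209 + 108557 = 193182
T ≈ 37.12 °C — below 100 °C, confirming all the steam condensed.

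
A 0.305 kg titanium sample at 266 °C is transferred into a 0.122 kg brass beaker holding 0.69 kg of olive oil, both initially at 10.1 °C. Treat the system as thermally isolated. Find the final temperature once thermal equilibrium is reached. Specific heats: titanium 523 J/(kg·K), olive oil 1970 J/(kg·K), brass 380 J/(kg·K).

T_f ≈ 36.2 °C

With ΣQ=0 the equilibrium temperature is the m·c-weighted mean:
T_f = (159.51×266 + 1359.3×10.1 + 46.36×10.1) / (159.51 + 1359.3 + 46.36)
    = 56628 / 1565.2 ≈ 36.18 °C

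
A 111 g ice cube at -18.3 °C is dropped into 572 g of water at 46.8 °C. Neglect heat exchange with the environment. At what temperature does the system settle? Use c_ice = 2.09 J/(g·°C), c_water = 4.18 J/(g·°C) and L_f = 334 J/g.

T_f ≈ 24.7 °C

Setting the total heat transfer to zero:
warm ice to 0 °C: 111·2.09·(0 − (-18.3)) = 4245.4; latent heat to melt: 111·334 = 37074; warm the meltwater: 463.98 T; water cools: 572·4.18·(T − 46.8) = 2391(T − 46.8)
2854.9 T = 111897 − 41319 = 70578
T ≈ 24.72 °C. Since T > 0 °C, the all-ice-melts assumption holds.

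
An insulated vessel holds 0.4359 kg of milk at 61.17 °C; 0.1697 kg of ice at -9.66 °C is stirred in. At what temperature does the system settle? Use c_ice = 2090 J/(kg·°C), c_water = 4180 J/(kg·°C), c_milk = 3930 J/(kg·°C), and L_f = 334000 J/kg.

T_f ≈ 18.4 °C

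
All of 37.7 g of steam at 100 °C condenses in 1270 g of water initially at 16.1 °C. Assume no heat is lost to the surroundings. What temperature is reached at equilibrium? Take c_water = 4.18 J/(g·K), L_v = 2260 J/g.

T_f ≈ 34.1 °C

Let T be the final temperature. ΣQ_i = 0:
condense steam: −37.7·2260 = −85202
  condensed water 100 °C→T: 157.59(T − 100)
  original water: 5308.6(T − 16.1)
5466.2 T = 85202 + 15759 + 85468 = 186429
T ≈ 34.11 °C — below 100 °C, confirming all the steam condensed.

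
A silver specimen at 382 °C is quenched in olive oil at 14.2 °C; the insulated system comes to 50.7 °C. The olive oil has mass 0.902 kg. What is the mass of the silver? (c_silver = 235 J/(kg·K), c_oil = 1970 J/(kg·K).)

m ≈ 0.833 kg

|Q_silver| = |Q_oil|:
m·235·(382 − 50.7) = 0.902·1970·(50.7 − 14.2)
77856 m = 64858  ⇒  m ≈ 0.8331 kg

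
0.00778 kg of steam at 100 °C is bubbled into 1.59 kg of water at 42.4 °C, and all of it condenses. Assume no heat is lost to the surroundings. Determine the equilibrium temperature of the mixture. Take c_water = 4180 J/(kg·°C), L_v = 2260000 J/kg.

Sum of m c ΔT and latent-heat terms is zero:
steam→water at 100 °C releases m L_v = 0.00778·2260000 = 17583
  condensate cools 100→T: 0.00778·4180·(T − 100) = 32.52(T − 100)
  original water: 6646.2(T − 42.4)
6678.7 T = 17583 + 3252 + 281799 = 302634
T ≈ 45.31 °C (< 100 °C, so full condensation is consistent).

T_f ≈ 45.3 °C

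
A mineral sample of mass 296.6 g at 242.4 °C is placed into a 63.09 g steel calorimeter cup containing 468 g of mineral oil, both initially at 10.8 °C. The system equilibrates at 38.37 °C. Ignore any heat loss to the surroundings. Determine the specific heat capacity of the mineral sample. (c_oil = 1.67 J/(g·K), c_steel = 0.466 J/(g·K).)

Let T be the final temperature. ΣQ_i = 0:
296.6·c·(38.37 − 242.4) + 468·1.67·(38.37 − 10.8) + 63.09·0.466·(38.37 − 10.8) = 0
-60515 c = -22358
c = -22358/-60515 ≈ 0.3695 J/(g·K)

c ≈ 0.369 J/(g·K)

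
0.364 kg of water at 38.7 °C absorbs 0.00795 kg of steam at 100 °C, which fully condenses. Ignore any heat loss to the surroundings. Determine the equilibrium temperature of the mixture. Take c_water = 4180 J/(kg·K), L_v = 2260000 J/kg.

T_f ≈ 51.6 °C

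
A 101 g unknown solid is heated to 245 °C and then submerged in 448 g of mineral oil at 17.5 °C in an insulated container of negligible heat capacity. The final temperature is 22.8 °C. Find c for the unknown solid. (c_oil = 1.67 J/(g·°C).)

c ≈ 0.177 J/(g·°C)

Heat lost by the unknown solid = heat gained by the oil:
101·c·(245 − 22.8) = 448·1.67·(22.8 − 17.5)
22442 c = 3965.2  ⇒  c ≈ 0.1767 J/(g·°C)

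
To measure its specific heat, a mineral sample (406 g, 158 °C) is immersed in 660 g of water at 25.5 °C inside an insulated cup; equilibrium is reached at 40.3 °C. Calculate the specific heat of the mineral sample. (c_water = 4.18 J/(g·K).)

c ≈ 0.854 J/(g·K)

Setting the total heat transfer to zero:
406·c·(40.3 − 158) + 660·4.18·(40.3 − 25.5) = 0
-47786 c = -40830
c = -40830/-47786 ≈ 0.8544 J/(g·K)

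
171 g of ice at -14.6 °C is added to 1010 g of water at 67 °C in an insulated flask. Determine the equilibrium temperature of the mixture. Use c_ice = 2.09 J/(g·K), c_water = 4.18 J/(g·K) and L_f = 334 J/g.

T_f ≈ 44.7 °C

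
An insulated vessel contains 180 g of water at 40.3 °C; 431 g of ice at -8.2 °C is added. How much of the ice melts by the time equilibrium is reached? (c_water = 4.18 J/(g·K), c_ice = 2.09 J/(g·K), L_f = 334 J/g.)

m_melted ≈ 68.7 g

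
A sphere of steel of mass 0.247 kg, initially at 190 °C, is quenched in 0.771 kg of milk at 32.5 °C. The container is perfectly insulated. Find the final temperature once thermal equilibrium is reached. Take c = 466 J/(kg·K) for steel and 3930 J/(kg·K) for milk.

T_f ≈ 38.3 °C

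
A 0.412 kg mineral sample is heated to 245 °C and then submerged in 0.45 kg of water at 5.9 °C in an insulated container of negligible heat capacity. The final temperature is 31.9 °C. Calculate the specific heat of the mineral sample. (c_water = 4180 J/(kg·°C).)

c ≈ 557 J/(kg·°C)

Heat lost by the mineral sample = heat gained by the water:
0.412·c·(245 − 31.9) = 0.45·4180·(31.9 − 5.9)
87.8 c = 48906  ⇒  c ≈ 557 J/(kg·°C)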